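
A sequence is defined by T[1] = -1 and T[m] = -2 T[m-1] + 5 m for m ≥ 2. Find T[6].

132

T[2] = -2(-1) + 10 = 12
T[3] = -2(12) + 15 = -9
T[4] = -2(-9) + 20 = 38
T[5] = -2(38) + 25 = -51
T[6] = -2(-51) + 30 = 132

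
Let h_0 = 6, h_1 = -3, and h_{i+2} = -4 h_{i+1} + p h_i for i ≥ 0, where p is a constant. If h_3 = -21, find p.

h_2 = 12 + 6p
h_3 = -48 - 27p
So -48 - 27p = -21, giving p = -1.

-1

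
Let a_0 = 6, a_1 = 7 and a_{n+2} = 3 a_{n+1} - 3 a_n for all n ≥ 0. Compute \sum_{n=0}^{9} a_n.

-248

a_2 = 3·7 - 3·6 = 3
a_3 = 3·3 - 3·7 = -12
a_4 = 3·(-12) - 3·3 = -45
a_5 = 3·(-45) - 3·(-12) = -99
a_6 = 3·(-99) - 3·(-45) = -162
a_7 = 3·(-162) - 3·(-99) = -189
a_8 = 3·(-189) - 3·(-162) = -81
a_9 = 3·(-81) - 3·(-189) = 324
Sum = 6 + 7 + 3 + (-12) + (-45) + (-99) + (-162) + (-189) + (-81) + 324 = -248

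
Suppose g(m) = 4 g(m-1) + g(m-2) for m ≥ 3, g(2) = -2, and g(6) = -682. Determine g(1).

-1

Let g(1) = y.
g(3) = -8 + y
g(4) = -34 + 4y
g(5) = -144 + 17y
g(6) = -610 + 72y
So -610 + 72y = -682, giving y = -1.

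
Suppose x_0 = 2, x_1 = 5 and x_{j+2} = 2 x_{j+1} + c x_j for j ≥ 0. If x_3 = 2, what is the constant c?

-2

x_2 = 10 + 2c
x_3 = 20 + 9c
So 20 + 9c = 2, giving c = -2.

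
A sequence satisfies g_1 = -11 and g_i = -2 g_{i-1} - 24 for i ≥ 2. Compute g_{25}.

-50331656

The fixed point is -24/(1 + 2) = -8, so g_i + 8 = -2(g_{i-1} + 8).
Hence g_i = -3·(-2)^{i-1} - 8.
g_{25} = -3·(-2)^{24} - 8 = -3·16777216 - 8 = -50331656.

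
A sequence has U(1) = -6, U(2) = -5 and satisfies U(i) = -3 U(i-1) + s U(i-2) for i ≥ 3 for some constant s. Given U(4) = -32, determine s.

1

U(3) = 15 - 6s
U(4) = -45 + 13s
So -45 + 13s = -32, giving s = 1.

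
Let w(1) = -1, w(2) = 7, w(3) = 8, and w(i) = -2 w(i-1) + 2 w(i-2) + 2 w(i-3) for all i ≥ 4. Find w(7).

204

w(4) = -2*8 + 2*7 + 2*(-1) = -4
w(5) = -2*(-4) + 2*8 + 2*7 = 38
w(6) = -2*38 + 2*(-4) + 2*8 = -68
w(7) = -2*(-68) + 2*38 + 2*(-4) = 204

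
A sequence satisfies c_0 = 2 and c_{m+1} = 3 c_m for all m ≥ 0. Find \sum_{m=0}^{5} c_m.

c_1 = 3*2 = 6
c_2 = 3*6 = 18
c_3 = 3*18 = 54
c_4 = 3*54 = 162
c_5 = 3*162 = 486
Sum = 2 + 6 + 18 + 54 + 162 + 486 = 728

728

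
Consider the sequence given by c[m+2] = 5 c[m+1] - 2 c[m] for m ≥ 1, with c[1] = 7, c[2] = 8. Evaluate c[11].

4664726

c[3] = 5·8 - 2·7 = 26
c[4] = 5·26 - 2·8 = 114
c[5] = 5·114 - 2·26 = 518
c[6] = 5·518 - 2·114 = 2362
c[7] = 5·2362 - 2·518 = 10774
c[8] = 5·10774 - 2·2362 = 49146
c[9] = 5·49146 - 2·10774 = 224182
c[10] = 5·224182 - 2·49146 = 1022618
c[11] = 5·1022618 - 2·224182 = 4664726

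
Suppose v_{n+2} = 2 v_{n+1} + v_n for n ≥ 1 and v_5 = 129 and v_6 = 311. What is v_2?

Rearranging, v_{n-2} = v_n - 2 v_{n-1}.
v_4 = 311 - 2·129 = 53
v_3 = 129 - 2·53 = 23
v_2 = 53 - 2·23 = 7

7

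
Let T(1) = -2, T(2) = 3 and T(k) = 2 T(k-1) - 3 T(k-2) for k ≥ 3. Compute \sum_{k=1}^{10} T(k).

649

T(3) = 2*3 - 3*(-2) = 12
T(4) = 2*12 - 3*3 = 15
T(5) = 2*15 - 3*12 = -6
T(6) = 2*(-6) - 3*15 = -57
T(7) = 2*(-57) - 3*(-6) = -96
T(8) = 2*(-96) - 3*(-57) = -21
T(9) = 2*(-21) - 3*(-96) = 246
T(10) = 2*246 - 3*(-21) = 555
Sum = (-2) + 3 + 12 + 15 + (-6) + (-57) + (-96) + (-21) + 246 + 555 = 649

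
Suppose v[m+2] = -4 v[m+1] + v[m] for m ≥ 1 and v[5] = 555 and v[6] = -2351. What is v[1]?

3

Rearranging, v[m-2] = v[m] + 4 v[m-1].
v[4] = -2351 + 4(555) = -131
v[3] = 555 + 4(-131) = 31
v[2] = -131 + 4(31) = -7
v[1] = 31 + 4(-7) = 3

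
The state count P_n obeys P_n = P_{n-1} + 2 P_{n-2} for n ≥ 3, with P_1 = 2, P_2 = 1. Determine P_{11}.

P_3 = 1 + 2*2 = 5
P_4 = 5 + 2*1 = 7
P_5 = 7 + 2*5 = 17
P_6 = 17 + 2*7 = 31
P_7 = 31 + 2*17 = 65
P_8 = 65 + 2*31 = 127
P_9 = 127 + 2*65 = 257
P_{10} = 257 + 2*127 = 511
P_{11} = 511 + 2*257 = 1025

1025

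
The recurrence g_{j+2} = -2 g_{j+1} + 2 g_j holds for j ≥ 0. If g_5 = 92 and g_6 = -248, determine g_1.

Rearranging, g_{j-2} = (g_j + 2 g_{j-1}) / 2.
g_4 = (-248 + 2·92) / 2 = -64/2 = -32
g_3 = (92 + 2·(-32)) / 2 = 28/2 = 14
g_2 = (-32 + 2·14) / 2 = -4/2 = -2
g_1 = (14 + 2·(-2)) / 2 = 10/2 = 5

5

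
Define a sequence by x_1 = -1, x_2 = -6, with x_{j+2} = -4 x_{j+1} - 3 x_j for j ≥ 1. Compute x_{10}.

x_3 = -4*(-6) - 3*(-1) = 27
x_4 = -4*27 - 3*(-6) = -90
x_5 = -4*(-90) - 3*27 = 279
x_6 = -4*279 - 3*(-90) = -846
x_7 = -4*(-846) - 3*279 = 2547
x_8 = -4*2547 - 3*(-846) = -7650
x_9 = -4*(-7650) - 3*2547 = 22959
x_{10} = -4*22959 - 3*(-7650) = -68886

-68886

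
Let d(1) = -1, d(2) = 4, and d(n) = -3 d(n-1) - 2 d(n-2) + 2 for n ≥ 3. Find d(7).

-148

d(3) = -3*4 - 2*(-1) + 2 = -8
d(4) = -3*(-8) - 2*4 + 2 = 18
d(5) = -3*18 - 2*(-8) + 2 = -36
d(6) = -3*(-36) - 2*18 + 2 = 74
d(7) = -3*74 - 2*(-36) + 2 = -148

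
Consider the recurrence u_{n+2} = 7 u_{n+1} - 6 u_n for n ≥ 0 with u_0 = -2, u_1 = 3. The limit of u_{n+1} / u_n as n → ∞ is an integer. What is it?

6

The characteristic equation is r^2 - 7r + 6 = 0, which factors as (r - 6)(r - 1) = 0.
So the roots are 6 and 1. Since |6| > |1| and the coefficient of 6^n is non-zero, the ratio tends to 6.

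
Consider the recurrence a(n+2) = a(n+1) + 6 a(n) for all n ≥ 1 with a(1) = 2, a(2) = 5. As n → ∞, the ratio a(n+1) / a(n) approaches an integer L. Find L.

3

The characteristic equation is r^2 - r - 6 = 0, which factors as (r - 3)(r + 2) = 0.
So the roots are 3 and -2. Since |3| > |-2| and the coefficient of 3^n is non-zero, the ratio tends to 3.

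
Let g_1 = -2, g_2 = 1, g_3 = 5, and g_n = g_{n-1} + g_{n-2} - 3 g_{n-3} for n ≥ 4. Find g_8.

g_4 = 5 + 1 - 3(-2) = 12
g_5 = 12 + 5 - 3(1) = 14
g_6 = 14 + 12 - 3(5) = 11
g_7 = 11 + 14 - 3(12) = -11
g_8 = (-11) + 11 - 3(14) = -42

-42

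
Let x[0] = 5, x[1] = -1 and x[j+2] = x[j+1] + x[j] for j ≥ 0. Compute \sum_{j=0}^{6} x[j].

45

x[2] = (-1) + 5 = 4
x[3] = 4 + (-1) = 3
x[4] = 3 + 4 = 7
x[5] = 7 + 3 = 10
x[6] = 10 + 7 = 17
Sum = 5 + (-1) + 4 + 3 + 7 + 10 + 17 = 45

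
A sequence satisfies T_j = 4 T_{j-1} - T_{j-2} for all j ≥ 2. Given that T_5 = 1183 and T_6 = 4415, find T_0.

5

Rearranging, T_{j-2} = -(T_j - 4 T_{j-1}).
T_4 = -(4415 - 4*1183) = 317
T_3 = -(1183 - 4*317) = 85
T_2 = -(317 - 4*85) = 23
T_1 = -(85 - 4*23) = 7
T_0 = -(23 - 4*7) = 5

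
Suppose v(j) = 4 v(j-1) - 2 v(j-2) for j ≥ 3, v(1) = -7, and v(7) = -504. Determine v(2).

Let v(2) = x.
v(3) = 14 + 4x
v(4) = 56 + 14x
v(5) = 196 + 48x
v(6) = 672 + 164x
v(7) = 2296 + 560x
So 2296 + 560x = -504, giving x = -5.

-5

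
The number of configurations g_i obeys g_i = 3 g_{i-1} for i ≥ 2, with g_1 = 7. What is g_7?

5103

g_2 = 3(7) = 21
g_3 = 3(21) = 63
g_4 = 3(63) = 189
g_5 = 3(189) = 567
g_6 = 3(567) = 1701
g_7 = 3(1701) = 5103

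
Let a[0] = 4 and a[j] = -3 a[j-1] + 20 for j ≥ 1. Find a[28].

The fixed point is 20/(1 + 3) = 5, so a[j] - 5 = -3(a[j-1] - 5).
Hence a[j] = -1·(-3)^j + 5.
a[28] = -1·(-3)^{28} + 5 = -1·22876792454961 + 5 = -22876792454956.

-22876792454956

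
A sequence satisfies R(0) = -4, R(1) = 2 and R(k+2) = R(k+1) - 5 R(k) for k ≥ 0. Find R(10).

-3458

R(2) = 2 - 5(-4) = 22
R(3) = 22 - 5(2) = 12
R(4) = 12 - 5(22) = -98
R(5) = (-98) - 5(12) = -158
R(6) = (-158) - 5(-98) = 332
R(7) = 332 - 5(-158) = 1122
R(8) = 1122 - 5(332) = -538
R(9) = (-538) - 5(1122) = -6148
R(10) = (-6148) - 5(-538) = -3458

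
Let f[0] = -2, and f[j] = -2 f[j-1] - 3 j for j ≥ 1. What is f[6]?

f[1] = -2·(-2) - 3 = 1
f[2] = -2·1 - 6 = -8
f[3] = -2·(-8) - 9 = 7
f[4] = -2·7 - 12 = -26
f[5] = -2·(-26) - 15 = 37
f[6] = -2·37 - 18 = -92

-92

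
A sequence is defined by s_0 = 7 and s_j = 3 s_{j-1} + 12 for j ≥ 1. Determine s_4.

1047

s_1 = 3(7) + 12 = 33
s_2 = 3(33) + 12 = 111
s_3 = 3(111) + 12 = 345
s_4 = 3(345) + 12 = 1047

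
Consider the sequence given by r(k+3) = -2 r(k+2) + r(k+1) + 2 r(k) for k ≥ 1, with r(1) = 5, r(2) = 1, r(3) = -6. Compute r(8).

r(4) = -2(-6) + 1 + 2(5) = 23
r(5) = -2(23) + (-6) + 2(1) = -50
r(6) = -2(-50) + 23 + 2(-6) = 111
r(7) = -2(111) + (-50) + 2(23) = -226
r(8) = -2(-226) + 111 + 2(-50) = 463

463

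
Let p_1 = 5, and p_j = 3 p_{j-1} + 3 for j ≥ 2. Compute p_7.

4737

p_2 = 3*5 + 3 = 18
p_3 = 3*18 + 3 = 57
p_4 = 3*57 + 3 = 174
p_5 = 3*174 + 3 = 525
p_6 = 3*525 + 3 = 1578
p_7 = 3*1578 + 3 = 4737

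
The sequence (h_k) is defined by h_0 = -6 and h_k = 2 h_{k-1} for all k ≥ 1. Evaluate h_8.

-1536

h_1 = 2*(-6) = -12
h_2 = 2*(-12) = -24
h_3 = 2*(-24) = -48
h_4 = 2*(-48) = -96
h_5 = 2*(-96) = -192
h_6 = 2*(-192) = -384
h_7 = 2*(-384) = -768
h_8 = 2*(-768) = -1536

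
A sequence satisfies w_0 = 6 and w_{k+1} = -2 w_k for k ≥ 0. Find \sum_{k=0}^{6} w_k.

258

w_1 = -2(6) = -12
w_2 = -2(-12) = 24
w_3 = -2(24) = -48
w_4 = -2(-48) = 96
w_5 = -2(96) = -192
w_6 = -2(-192) = 384
Sum = 6 + (-12) + 24 + (-48) + 96 + (-192) + 384 = 258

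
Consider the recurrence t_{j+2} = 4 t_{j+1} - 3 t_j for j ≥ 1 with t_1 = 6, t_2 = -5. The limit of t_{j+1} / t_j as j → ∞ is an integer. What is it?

3

The characteristic equation is r^2 - 4r + 3 = 0, which factors as (r - 3)(r - 1) = 0.
So the roots are 3 and 1. Since |3| > |1| and the coefficient of 3^j is non-zero, the ratio tends to 3.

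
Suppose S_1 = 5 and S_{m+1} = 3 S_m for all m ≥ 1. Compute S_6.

S_2 = 3*5 = 15
S_3 = 3*15 = 45
S_4 = 3*45 = 135
S_5 = 3*135 = 405
S_6 = 3*405 = 1215

1215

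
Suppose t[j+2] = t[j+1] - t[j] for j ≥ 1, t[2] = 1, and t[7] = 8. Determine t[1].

Let t[1] = y.
t[3] = 1 - y
t[4] = -y
t[5] = -1
t[6] = -1 + y
t[7] = y
So y = 8, giving y = 8.

8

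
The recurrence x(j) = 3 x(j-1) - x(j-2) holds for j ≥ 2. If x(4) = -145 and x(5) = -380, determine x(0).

5

Rearranging, x(j-2) = -(x(j) - 3 x(j-1)).
x(3) = -(-380 - 3·(-145)) = -55
x(2) = -(-145 - 3·(-55)) = -20
x(1) = -(-55 - 3·(-20)) = -5
x(0) = -(-20 - 3·(-5)) = 5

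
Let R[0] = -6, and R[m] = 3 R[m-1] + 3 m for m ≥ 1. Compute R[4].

R[1] = 3(-6) + 3 = -15
R[2] = 3(-15) + 6 = -39
R[3] = 3(-39) + 9 = -108
R[4] = 3(-108) + 12 = -312

-312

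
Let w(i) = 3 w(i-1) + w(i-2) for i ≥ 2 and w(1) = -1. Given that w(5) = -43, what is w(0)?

Let w(0) = x.
w(2) = -3 + x
w(3) = -10 + 3x
w(4) = -33 + 10x
w(5) = -109 + 33x
So -109 + 33x = -43, giving x = 2.

2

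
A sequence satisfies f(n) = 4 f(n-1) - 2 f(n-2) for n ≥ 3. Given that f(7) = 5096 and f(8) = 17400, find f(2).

Rearranging, f(n-2) = (f(n) - 4 f(n-1)) / -2.
f(6) = (17400 - 4·5096) / -2 = -2984/-2 = 1492
f(5) = (5096 - 4·1492) / -2 = -872/-2 = 436
f(4) = (1492 - 4·436) / -2 = -252/-2 = 126
f(3) = (436 - 4·126) / -2 = -68/-2 = 34
f(2) = (126 - 4·34) / -2 = -10/-2 = 5

5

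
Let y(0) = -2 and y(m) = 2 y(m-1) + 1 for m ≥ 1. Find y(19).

The fixed point is 1/(1 - 2) = -1, so y(m) + 1 = 2(y(m-1) + 1).
Hence y(m) = -1·2^m - 1.
y(19) = -1·2^{19} - 1 = -1·524288 - 1 = -524289.

-524289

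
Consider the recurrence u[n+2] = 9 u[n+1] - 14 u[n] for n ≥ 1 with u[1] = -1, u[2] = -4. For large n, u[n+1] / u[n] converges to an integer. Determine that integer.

The characteristic equation is r^2 - 9r + 14 = 0, which factors as (r - 7)(r - 2) = 0.
So the roots are 7 and 2. Since |7| > |2| and the coefficient of 7^n is non-zero, the ratio tends to 7.

7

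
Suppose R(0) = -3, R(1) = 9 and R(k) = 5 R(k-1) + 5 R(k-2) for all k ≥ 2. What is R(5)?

R(2) = 5(9) + 5(-3) = 30
R(3) = 5(30) + 5(9) = 195
R(4) = 5(195) + 5(30) = 1125
R(5) = 5(1125) + 5(195) = 6600

6600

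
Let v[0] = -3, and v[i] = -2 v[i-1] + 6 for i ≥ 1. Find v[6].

v[1] = -2*(-3) + 6 = 12
v[2] = -2*12 + 6 = -18
v[3] = -2*(-18) + 6 = 42
v[4] = -2*42 + 6 = -78
v[5] = -2*(-78) + 6 = 162
v[6] = -2*162 + 6 = -318

-318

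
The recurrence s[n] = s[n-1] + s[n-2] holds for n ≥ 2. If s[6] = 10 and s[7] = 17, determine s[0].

Rearranging, s[n-2] = s[n] - s[n-1].
s[5] = 17 - 10 = 7
s[4] = 10 - 7 = 3
s[3] = 7 - 3 = 4
s[2] = 3 - 4 = -1
s[1] = 4 - (-1) = 5
s[0] = -1 - 5 = -6

-6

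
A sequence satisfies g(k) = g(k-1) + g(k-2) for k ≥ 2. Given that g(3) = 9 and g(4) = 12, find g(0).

Rearranging, g(k-2) = g(k) - g(k-1).
g(2) = 12 - 9 = 3
g(1) = 9 - 3 = 6
g(0) = 3 - 6 = -3

-3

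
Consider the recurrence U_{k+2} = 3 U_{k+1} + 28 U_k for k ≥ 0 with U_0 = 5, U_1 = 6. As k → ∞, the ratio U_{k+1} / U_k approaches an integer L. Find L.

7

The characteristic equation is r^2 - 3r - 28 = 0, which factors as (r - 7)(r + 4) = 0.
So the roots are 7 and -4. Since |7| > |-4| and the coefficient of 7^k is non-zero, the ratio tends to 7.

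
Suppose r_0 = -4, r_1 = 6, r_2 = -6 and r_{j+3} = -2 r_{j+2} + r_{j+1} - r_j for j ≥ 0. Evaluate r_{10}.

-15062

r_3 = -2(-6) + 6 - (-4) = 22
r_4 = -2(22) + (-6) - 6 = -56
r_5 = -2(-56) + 22 - (-6) = 140
r_6 = -2(140) + (-56) - 22 = -358
r_7 = -2(-358) + 140 - (-56) = 912
r_8 = -2(912) + (-358) - 140 = -2322
r_9 = -2(-2322) + 912 - (-358) = 5914
r_{10} = -2(5914) + (-2322) - 912 = -15062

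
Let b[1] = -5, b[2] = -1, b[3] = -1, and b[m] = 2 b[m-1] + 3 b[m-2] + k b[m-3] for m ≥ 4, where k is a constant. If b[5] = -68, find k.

5

b[4] = -5 - 5k
b[5] = -13 - 11k
So -13 - 11k = -68, giving k = 5.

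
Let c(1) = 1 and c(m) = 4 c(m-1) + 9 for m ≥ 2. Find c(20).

The fixed point is 9/(1 - 4) = -3, so c(m) + 3 = 4(c(m-1) + 3).
Hence c(m) = 4·4^{m-1} - 3.
c(20) = 4·4^{19} - 3 = 4·274877906944 - 3 = 1099511627773.

1099511627773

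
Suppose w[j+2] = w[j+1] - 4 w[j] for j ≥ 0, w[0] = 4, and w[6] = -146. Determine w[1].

-2

Let w[1] = y.
w[2] = -16 + y
w[3] = -16 - 3y
w[4] = 48 - 7y
w[5] = 112 + 5y
w[6] = -80 + 33y
So -80 + 33y = -146, giving y = -2.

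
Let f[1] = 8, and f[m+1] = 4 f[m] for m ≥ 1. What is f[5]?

f[2] = 4(8) = 32
f[3] = 4(32) = 128
f[4] = 4(128) = 512
f[5] = 4(512) = 2048

2048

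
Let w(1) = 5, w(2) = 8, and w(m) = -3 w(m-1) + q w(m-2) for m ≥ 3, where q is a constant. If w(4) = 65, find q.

w(3) = -24 + 5q
w(4) = 72 - 7q
So 72 - 7q = 65, giving q = 1.

1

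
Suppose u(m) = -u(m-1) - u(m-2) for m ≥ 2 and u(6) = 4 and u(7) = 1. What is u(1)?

Rearranging, u(m-2) = -(u(m) + u(m-1)).
u(5) = -(1 + 4) = -5
u(4) = -(4 + (-5)) = 1
u(3) = -(-5 + 1) = 4
u(2) = -(1 + 4) = -5
u(1) = -(4 + (-5)) = 1

1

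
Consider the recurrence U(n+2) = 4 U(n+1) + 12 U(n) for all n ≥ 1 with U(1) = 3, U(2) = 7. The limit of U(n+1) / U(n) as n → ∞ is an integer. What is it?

The characteristic equation is r^2 - 4r - 12 = 0, which factors as (r - 6)(r + 2) = 0.
So the roots are 6 and -2. Since |6| > |-2| and the coefficient of 6^n is non-zero, the ratio tends to 6.

6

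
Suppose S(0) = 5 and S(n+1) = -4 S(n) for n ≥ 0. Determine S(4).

S(1) = -4(5) = -20
S(2) = -4(-20) = 80
S(3) = -4(80) = -320
S(4) = -4(-320) = 1280

1280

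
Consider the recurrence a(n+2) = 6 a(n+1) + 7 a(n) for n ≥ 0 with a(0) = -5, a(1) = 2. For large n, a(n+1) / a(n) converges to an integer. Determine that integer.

The characteristic equation is r^2 - 6r - 7 = 0, which factors as (r - 7)(r + 1) = 0.
So the roots are 7 and -1. Since |7| > |-1| and the coefficient of 7^n is non-zero, the ratio tends to 7.

7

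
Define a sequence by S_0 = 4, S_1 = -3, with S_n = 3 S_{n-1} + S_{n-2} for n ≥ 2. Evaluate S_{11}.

-253095

S_2 = 3·(-3) + 4 = -5
S_3 = 3·(-5) + (-3) = -18
S_4 = 3·(-18) + (-5) = -59
S_5 = 3·(-59) + (-18) = -195
S_6 = 3·(-195) + (-59) = -644
S_7 = 3·(-644) + (-195) = -2127
S_8 = 3·(-2127) + (-644) = -7025
S_9 = 3·(-7025) + (-2127) = -23202
S_{10} = 3·(-23202) + (-7025) = -76631
S_{11} = 3·(-76631) + (-23202) = -253095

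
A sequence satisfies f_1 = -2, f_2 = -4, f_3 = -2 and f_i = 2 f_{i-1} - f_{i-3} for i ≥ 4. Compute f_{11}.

64

f_4 = 2*(-2) - (-2) = -2
f_5 = 2*(-2) - (-4) = 0
f_6 = 2*0 - (-2) = 2
f_7 = 2*2 - (-2) = 6
f_8 = 2*6 - 0 = 12
f_9 = 2*12 - 2 = 22
f_{10} = 2*22 - 6 = 38
f_{11} = 2*38 - 12 = 64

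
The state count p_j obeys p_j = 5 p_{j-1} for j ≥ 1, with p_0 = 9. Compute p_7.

703125

p_1 = 5*9 = 45
p_2 = 5*45 = 225
p_3 = 5*225 = 1125
p_4 = 5*1125 = 5625
p_5 = 5*5625 = 28125
p_6 = 5*28125 = 140625
p_7 = 5*140625 = 703125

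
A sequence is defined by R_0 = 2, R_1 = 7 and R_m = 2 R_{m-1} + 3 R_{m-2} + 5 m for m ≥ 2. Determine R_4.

R_2 = 2·7 + 3·2 + 10 = 30
R_3 = 2·30 + 3·7 + 15 = 96
R_4 = 2·96 + 3·30 + 20 = 302

302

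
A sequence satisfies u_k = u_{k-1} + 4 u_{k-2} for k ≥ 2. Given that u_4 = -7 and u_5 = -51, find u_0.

1

Rearranging, u_{k-2} = (u_k - u_{k-1}) / 4.
u_3 = (-51 - (-7)) / 4 = -44/4 = -11
u_2 = (-7 - (-11)) / 4 = 4/4 = 1
u_1 = (-11 - 1) / 4 = -12/4 = -3
u_0 = (1 - (-3)) / 4 = 4/4 = 1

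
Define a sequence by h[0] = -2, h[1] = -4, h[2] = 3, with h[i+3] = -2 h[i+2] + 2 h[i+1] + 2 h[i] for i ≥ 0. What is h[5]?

-98

h[3] = -2*3 + 2*(-4) + 2*(-2) = -18
h[4] = -2*(-18) + 2*3 + 2*(-4) = 34
h[5] = -2*34 + 2*(-18) + 2*3 = -98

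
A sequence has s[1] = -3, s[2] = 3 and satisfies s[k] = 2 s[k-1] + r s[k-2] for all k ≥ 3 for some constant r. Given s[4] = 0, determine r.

s[3] = 6 - 3r
s[4] = 12 - 3r
So 12 - 3r = 0, giving r = 4.

4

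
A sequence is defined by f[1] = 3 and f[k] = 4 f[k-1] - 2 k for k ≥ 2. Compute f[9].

94670

f[2] = 4(3) - 4 = 8
f[3] = 4(8) - 6 = 26
f[4] = 4(26) - 8 = 96
f[5] = 4(96) - 10 = 374
f[6] = 4(374) - 12 = 1484
f[7] = 4(1484) - 14 = 5922
f[8] = 4(5922) - 16 = 23672
f[9] = 4(23672) - 18 = 94670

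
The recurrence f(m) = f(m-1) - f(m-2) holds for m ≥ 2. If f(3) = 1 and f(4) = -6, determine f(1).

6

Rearranging, f(m-2) = -(f(m) - f(m-1)).
f(2) = -(-6 - 1) = 7
f(1) = -(1 - 7) = 6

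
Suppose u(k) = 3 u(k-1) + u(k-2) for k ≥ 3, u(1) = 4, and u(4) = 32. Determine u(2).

Let u(2) = y.
u(3) = 4 + 3y
u(4) = 12 + 10y
So 12 + 10y = 32, giving y = 2.

2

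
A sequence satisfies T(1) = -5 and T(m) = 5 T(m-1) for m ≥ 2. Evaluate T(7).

T(2) = 5*(-5) = -25
T(3) = 5*(-25) = -125
T(4) = 5*(-125) = -625
T(5) = 5*(-625) = -3125
T(6) = 5*(-3125) = -15625
T(7) = 5*(-15625) = -78125

-78125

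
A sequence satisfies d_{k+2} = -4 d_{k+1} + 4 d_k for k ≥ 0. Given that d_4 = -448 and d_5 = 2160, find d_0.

Rearranging, d_{k-2} = (d_k + 4 d_{k-1}) / 4.
d_3 = (2160 + 4·(-448)) / 4 = 368/4 = 92
d_2 = (-448 + 4·92) / 4 = -80/4 = -20
d_1 = (92 + 4·(-20)) / 4 = 12/4 = 3
d_0 = (-20 + 4·3) / 4 = -8/4 = -2

-2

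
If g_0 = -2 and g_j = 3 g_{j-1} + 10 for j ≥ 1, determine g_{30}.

The fixed point is 10/(1 - 3) = -5, so g_j + 5 = 3(g_{j-1} + 5).
Hence g_j = 3·3^j - 5.
g_{30} = 3·3^{30} - 5 = 3·205891132094649 - 5 = 617673396283942.

617673396283942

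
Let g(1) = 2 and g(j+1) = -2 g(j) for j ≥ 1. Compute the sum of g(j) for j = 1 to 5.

g(2) = -2·2 = -4
g(3) = -2·(-4) = 8
g(4) = -2·8 = -16
g(5) = -2·(-16) = 32
Sum = 2 + (-4) + 8 + (-16) + 32 = 22

22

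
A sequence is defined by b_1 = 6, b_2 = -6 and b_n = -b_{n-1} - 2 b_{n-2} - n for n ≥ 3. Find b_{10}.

b_3 = -(-6) - 2*6 - 3 = -9
b_4 = -(-9) - 2*(-6) - 4 = 17
b_5 = -17 - 2*(-9) - 5 = -4
b_6 = -(-4) - 2*17 - 6 = -36
b_7 = -(-36) - 2*(-4) - 7 = 37
b_8 = -37 - 2*(-36) - 8 = 27
b_9 = -27 - 2*37 - 9 = -110
b_{10} = -(-110) - 2*27 - 10 = 46

46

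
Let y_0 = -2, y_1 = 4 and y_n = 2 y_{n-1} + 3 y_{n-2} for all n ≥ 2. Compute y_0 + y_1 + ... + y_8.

4918

y_2 = 2(4) + 3(-2) = 2
y_3 = 2(2) + 3(4) = 16
y_4 = 2(16) + 3(2) = 38
y_5 = 2(38) + 3(16) = 124
y_6 = 2(124) + 3(38) = 362
y_7 = 2(362) + 3(124) = 1096
y_8 = 2(1096) + 3(362) = 3278
Sum = (-2) + 4 + 2 + 16 + 38 + 124 + 362 + 1096 + 3278 = 4918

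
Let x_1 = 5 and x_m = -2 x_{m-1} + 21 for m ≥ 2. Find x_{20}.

The fixed point is 21/(1 + 2) = 7, so x_m - 7 = -2(x_{m-1} - 7).
Hence x_m = -2·(-2)^{m-1} + 7.
x_{20} = -2·(-2)^{19} + 7 = -2·-524288 + 7 = 1048583.

1048583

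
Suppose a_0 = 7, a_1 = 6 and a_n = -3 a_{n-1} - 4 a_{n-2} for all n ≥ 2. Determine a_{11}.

26802

a_2 = -3·6 - 4·7 = -46
a_3 = -3·(-46) - 4·6 = 114
a_4 = -3·114 - 4·(-46) = -158
a_5 = -3·(-158) - 4·114 = 18
a_6 = -3·18 - 4·(-158) = 578
a_7 = -3·578 - 4·18 = -1806
a_8 = -3·(-1806) - 4·578 = 3106
a_9 = -3·3106 - 4·(-1806) = -2094
a_{10} = -3·(-2094) - 4·3106 = -6142
a_{11} = -3·(-6142) - 4·(-2094) = 26802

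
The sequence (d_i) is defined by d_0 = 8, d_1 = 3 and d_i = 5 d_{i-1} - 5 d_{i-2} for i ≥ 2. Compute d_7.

d_2 = 5(3) - 5(8) = -25
d_3 = 5(-25) - 5(3) = -140
d_4 = 5(-140) - 5(-25) = -575
d_5 = 5(-575) - 5(-140) = -2175
d_6 = 5(-2175) - 5(-575) = -8000
d_7 = 5(-8000) - 5(-2175) = -29125

-29125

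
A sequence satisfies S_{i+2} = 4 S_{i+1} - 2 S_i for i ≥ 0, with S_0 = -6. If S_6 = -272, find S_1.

-4

Let S_1 = v.
S_2 = 12 + 4v
S_3 = 48 + 14v
S_4 = 168 + 48v
S_5 = 576 + 164v
S_6 = 1968 + 560v
So 1968 + 560v = -272, giving v = -4.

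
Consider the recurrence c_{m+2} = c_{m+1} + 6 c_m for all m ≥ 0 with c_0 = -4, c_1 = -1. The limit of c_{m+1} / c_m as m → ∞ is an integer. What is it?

3

The characteristic equation is r^2 - r - 6 = 0, which factors as (r - 3)(r + 2) = 0.
So the roots are 3 and -2. Since |3| > |-2| and the coefficient of 3^m is non-zero, the ratio tends to 3.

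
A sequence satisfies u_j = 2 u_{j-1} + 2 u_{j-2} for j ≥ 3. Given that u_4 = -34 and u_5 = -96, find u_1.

-4

Rearranging, u_{j-2} = (u_j - 2 u_{j-1}) / 2.
u_3 = (-96 - 2·(-34)) / 2 = -28/2 = -14
u_2 = (-34 - 2·(-14)) / 2 = -6/2 = -3
u_1 = (-14 - 2·(-3)) / 2 = -8/2 = -4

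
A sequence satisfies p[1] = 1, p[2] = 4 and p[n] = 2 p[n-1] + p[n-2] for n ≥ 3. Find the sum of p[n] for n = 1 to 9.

3073

p[3] = 2(4) + 1 = 9
p[4] = 2(9) + 4 = 22
p[5] = 2(22) + 9 = 53
p[6] = 2(53) + 22 = 128
p[7] = 2(128) + 53 = 309
p[8] = 2(309) + 128 = 746
p[9] = 2(746) + 309 = 1801
Sum = 1 + 4 + 9 + 22 + 53 + 128 + 309 + 746 + 1801 = 3073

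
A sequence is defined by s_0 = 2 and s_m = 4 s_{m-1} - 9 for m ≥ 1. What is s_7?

s_1 = 4·2 - 9 = -1
s_2 = 4·(-1) - 9 = -13
s_3 = 4·(-13) - 9 = -61
s_4 = 4·(-61) - 9 = -253
s_5 = 4·(-253) - 9 = -1021
s_6 = 4·(-1021) - 9 = -4093
s_7 = 4·(-4093) - 9 = -16381

-16381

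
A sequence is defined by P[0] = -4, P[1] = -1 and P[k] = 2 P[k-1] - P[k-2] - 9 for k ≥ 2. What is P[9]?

-301

P[2] = 2·(-1) - (-4) - 9 = -7
P[3] = 2·(-7) - (-1) - 9 = -22
P[4] = 2·(-22) - (-7) - 9 = -46
P[5] = 2·(-46) - (-22) - 9 = -79
P[6] = 2·(-79) - (-46) - 9 = -121
P[7] = 2·(-121) - (-79) - 9 = -172
P[8] = 2·(-172) - (-121) - 9 = -232
P[9] = 2·(-232) - (-172) - 9 = -301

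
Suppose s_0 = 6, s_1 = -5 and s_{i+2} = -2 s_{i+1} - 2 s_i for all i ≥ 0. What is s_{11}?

224

s_2 = -2·(-5) - 2·6 = -2
s_3 = -2·(-2) - 2·(-5) = 14
s_4 = -2·14 - 2·(-2) = -24
s_5 = -2·(-24) - 2·14 = 20
s_6 = -2·20 - 2·(-24) = 8
s_7 = -2·8 - 2·20 = -56
s_8 = -2·(-56) - 2·8 = 96
s_9 = -2·96 - 2·(-56) = -80
s_{10} = -2·(-80) - 2·96 = -32
s_{11} = -2·(-32) - 2·(-80) = 224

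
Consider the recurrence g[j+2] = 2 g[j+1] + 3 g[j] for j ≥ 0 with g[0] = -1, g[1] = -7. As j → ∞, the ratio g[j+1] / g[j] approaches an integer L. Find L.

The characteristic equation is r^2 - 2r - 3 = 0, which factors as (r - 3)(r + 1) = 0.
So the roots are 3 and -1. Since |3| > |-1| and the coefficient of 3^j is non-zero, the ratio tends to 3.

3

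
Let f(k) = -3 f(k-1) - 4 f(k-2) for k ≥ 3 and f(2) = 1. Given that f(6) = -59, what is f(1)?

Let f(1) = z.
f(3) = -3 - 4z
f(4) = 5 + 12z
f(5) = -3 - 20z
f(6) = -11 + 12z
So -11 + 12z = -59, giving z = -4.

-4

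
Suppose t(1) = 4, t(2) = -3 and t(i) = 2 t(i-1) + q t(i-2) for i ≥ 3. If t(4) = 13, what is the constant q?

t(3) = -6 + 4q
t(4) = -12 + 5q
So -12 + 5q = 13, giving q = 5.

5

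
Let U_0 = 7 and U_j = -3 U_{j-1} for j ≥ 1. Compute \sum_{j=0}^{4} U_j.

427

U_1 = -3*7 = -21
U_2 = -3*(-21) = 63
U_3 = -3*63 = -189
U_4 = -3*(-189) = 567
Sum = 7 + (-21) + 63 + (-189) + 567 = 427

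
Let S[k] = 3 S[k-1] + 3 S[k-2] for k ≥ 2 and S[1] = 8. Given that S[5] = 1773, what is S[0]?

Let S[0] = z.
S[2] = 24 + 3z
S[3] = 96 + 9z
S[4] = 360 + 36z
S[5] = 1368 + 135z
So 1368 + 135z = 1773, giving z = 3.

3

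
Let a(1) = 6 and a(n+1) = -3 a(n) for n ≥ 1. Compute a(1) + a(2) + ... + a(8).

-9840

a(2) = -3·6 = -18
a(3) = -3·(-18) = 54
a(4) = -3·54 = -162
a(5) = -3·(-162) = 486
a(6) = -3·486 = -1458
a(7) = -3·(-1458) = 4374
a(8) = -3·4374 = -13122
Sum = 6 + (-18) + 54 + (-162) + 486 + (-1458) + 4374 + (-13122) = -9840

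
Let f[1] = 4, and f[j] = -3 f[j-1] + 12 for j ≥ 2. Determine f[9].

f[2] = -3(4) + 12 = 0
f[3] = -3(0) + 12 = 12
f[4] = -3(12) + 12 = -24
f[5] = -3(-24) + 12 = 84
f[6] = -3(84) + 12 = -240
f[7] = -3(-240) + 12 = 732
f[8] = -3(732) + 12 = -2184
f[9] = -3(-2184) + 12 = 6564

6564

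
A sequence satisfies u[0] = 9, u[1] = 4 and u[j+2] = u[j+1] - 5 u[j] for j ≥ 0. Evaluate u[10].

17224

u[2] = 4 - 5·9 = -41
u[3] = (-41) - 5·4 = -61
u[4] = (-61) - 5·(-41) = 144
u[5] = 144 - 5·(-61) = 449
u[6] = 449 - 5·144 = -271
u[7] = (-271) - 5·449 = -2516
u[8] = (-2516) - 5·(-271) = -1161
u[9] = (-1161) - 5·(-2516) = 11419
u[10] = 11419 - 5·(-1161) = 17224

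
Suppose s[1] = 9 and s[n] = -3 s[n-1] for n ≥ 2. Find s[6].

-2187

s[2] = -3·9 = -27
s[3] = -3·(-27) = 81
s[4] = -3·81 = -243
s[5] = -3·(-243) = 729
s[6] = -3·729 = -2187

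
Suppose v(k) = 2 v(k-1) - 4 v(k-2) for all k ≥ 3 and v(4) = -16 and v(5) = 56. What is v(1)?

2

Rearranging, v(k-2) = (v(k) - 2 v(k-1)) / -4.
v(3) = (56 - 2*(-16)) / -4 = 88/-4 = -22
v(2) = (-16 - 2*(-22)) / -4 = 28/-4 = -7
v(1) = (-22 - 2*(-7)) / -4 = -8/-4 = 2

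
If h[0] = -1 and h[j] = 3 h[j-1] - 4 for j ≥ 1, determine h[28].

The fixed point is -4/(1 - 3) = 2, so h[j] - 2 = 3(h[j-1] - 2).
Hence h[j] = -3·3^j + 2.
h[28] = -3·3^{28} + 2 = -3·22876792454961 + 2 = -68630377364881.

-68630377364881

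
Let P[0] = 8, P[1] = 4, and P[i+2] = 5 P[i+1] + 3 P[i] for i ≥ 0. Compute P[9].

P[2] = 5·4 + 3·8 = 44
P[3] = 5·44 + 3·4 = 232
P[4] = 5·232 + 3·44 = 1292
P[5] = 5·1292 + 3·232 = 7156
P[6] = 5·7156 + 3·1292 = 39656
P[7] = 5·39656 + 3·7156 = 219748
P[8] = 5·219748 + 3·39656 = 1217708
P[9] = 5·1217708 + 3·219748 = 6747784

6747784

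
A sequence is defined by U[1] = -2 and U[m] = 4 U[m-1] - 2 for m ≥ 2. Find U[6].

U[2] = 4·(-2) - 2 = -10
U[3] = 4·(-10) - 2 = -42
U[4] = 4·(-42) - 2 = -170
U[5] = 4·(-170) - 2 = -682
U[6] = 4·(-682) - 2 = -2730

-2730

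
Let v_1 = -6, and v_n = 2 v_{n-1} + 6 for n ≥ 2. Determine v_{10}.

-6

v_2 = 2·(-6) + 6 = -6
v_3 = 2·(-6) + 6 = -6
v_4 = 2·(-6) + 6 = -6
v_5 = 2·(-6) + 6 = -6
v_6 = 2·(-6) + 6 = -6
v_7 = 2·(-6) + 6 = -6
v_8 = 2·(-6) + 6 = -6
v_9 = 2·(-6) + 6 = -6
v_{10} = 2·(-6) + 6 = -6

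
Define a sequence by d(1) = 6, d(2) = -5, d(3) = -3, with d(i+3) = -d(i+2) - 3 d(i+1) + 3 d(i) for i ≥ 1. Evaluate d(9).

-942

d(4) = -(-3) - 3(-5) + 3(6) = 36
d(5) = -36 - 3(-3) + 3(-5) = -42
d(6) = -(-42) - 3(36) + 3(-3) = -75
d(7) = -(-75) - 3(-42) + 3(36) = 309
d(8) = -309 - 3(-75) + 3(-42) = -210
d(9) = -(-210) - 3(309) + 3(-75) = -942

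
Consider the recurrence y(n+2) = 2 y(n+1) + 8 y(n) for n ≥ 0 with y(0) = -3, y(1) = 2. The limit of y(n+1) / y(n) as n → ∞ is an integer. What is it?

4

The characteristic equation is r^2 - 2r - 8 = 0, which factors as (r - 4)(r + 2) = 0.
So the roots are 4 and -2. Since |4| > |-2| and the coefficient of 4^n is non-zero, the ratio tends to 4.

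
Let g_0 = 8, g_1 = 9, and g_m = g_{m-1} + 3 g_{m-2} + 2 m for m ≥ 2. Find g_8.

5209

g_2 = 9 + 3·8 + 4 = 37
g_3 = 37 + 3·9 + 6 = 70
g_4 = 70 + 3·37 + 8 = 189
g_5 = 189 + 3·70 + 10 = 409
g_6 = 409 + 3·189 + 12 = 988
g_7 = 988 + 3·409 + 14 = 2229
g_8 = 2229 + 3·988 + 16 = 5209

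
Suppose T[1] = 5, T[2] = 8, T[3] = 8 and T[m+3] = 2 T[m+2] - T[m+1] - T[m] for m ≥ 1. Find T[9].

T[4] = 2(8) - 8 - 5 = 3
T[5] = 2(3) - 8 - 8 = -10
T[6] = 2(-10) - 3 - 8 = -31
T[7] = 2(-31) - (-10) - 3 = -55
T[8] = 2(-55) - (-31) - (-10) = -69
T[9] = 2(-69) - (-55) - (-31) = -52

-52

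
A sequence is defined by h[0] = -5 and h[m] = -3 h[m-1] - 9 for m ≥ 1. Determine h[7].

6012

h[1] = -3·(-5) - 9 = 6
h[2] = -3·6 - 9 = -27
h[3] = -3·(-27) - 9 = 72
h[4] = -3·72 - 9 = -225
h[5] = -3·(-225) - 9 = 666
h[6] = -3·666 - 9 = -2007
h[7] = -3·(-2007) - 9 = 6012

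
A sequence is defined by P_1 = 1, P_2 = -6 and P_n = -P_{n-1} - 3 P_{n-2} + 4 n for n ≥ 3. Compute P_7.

P_3 = -(-6) - 3·1 + 12 = 15
P_4 = -15 - 3·(-6) + 16 = 19
P_5 = -19 - 3·15 + 20 = -44
P_6 = -(-44) - 3·19 + 24 = 11
P_7 = -11 - 3·(-44) + 28 = 149

149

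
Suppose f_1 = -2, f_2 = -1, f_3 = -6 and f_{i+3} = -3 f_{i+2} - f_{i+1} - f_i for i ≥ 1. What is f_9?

-3254

f_4 = -3·(-6) - (-1) - (-2) = 21
f_5 = -3·21 - (-6) - (-1) = -56
f_6 = -3·(-56) - 21 - (-6) = 153
f_7 = -3·153 - (-56) - 21 = -424
f_8 = -3·(-424) - 153 - (-56) = 1175
f_9 = -3·1175 - (-424) - 153 = -3254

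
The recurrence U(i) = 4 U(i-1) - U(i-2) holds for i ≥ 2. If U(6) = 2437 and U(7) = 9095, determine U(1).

5

Rearranging, U(i-2) = -(U(i) - 4 U(i-1)).
U(5) = -(9095 - 4·2437) = 653
U(4) = -(2437 - 4·653) = 175
U(3) = -(653 - 4·175) = 47
U(2) = -(175 - 4·47) = 13
U(1) = -(47 - 4·13) = 5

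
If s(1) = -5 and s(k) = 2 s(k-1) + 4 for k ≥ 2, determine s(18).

The fixed point is 4/(1 - 2) = -4, so s(k) + 4 = 2(s(k-1) + 4).
Hence s(k) = -1·2^{k-1} - 4.
s(18) = -1·2^{17} - 4 = -1·131072 - 4 = -131076.

-131076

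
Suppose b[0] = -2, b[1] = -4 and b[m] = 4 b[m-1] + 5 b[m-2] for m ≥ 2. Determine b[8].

b[2] = 4·(-4) + 5·(-2) = -26
b[3] = 4·(-26) + 5·(-4) = -124
b[4] = 4·(-124) + 5·(-26) = -626
b[5] = 4·(-626) + 5·(-124) = -3124
b[6] = 4·(-3124) + 5·(-626) = -15626
b[7] = 4·(-15626) + 5·(-3124) = -78124
b[8] = 4·(-78124) + 5·(-15626) = -390626

-390626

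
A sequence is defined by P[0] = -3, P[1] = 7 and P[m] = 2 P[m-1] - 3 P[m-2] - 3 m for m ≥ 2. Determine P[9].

823

P[2] = 2·7 - 3·(-3) - 6 = 17
P[3] = 2·17 - 3·7 - 9 = 4
P[4] = 2·4 - 3·17 - 12 = -55
P[5] = 2·(-55) - 3·4 - 15 = -137
P[6] = 2·(-137) - 3·(-55) - 18 = -127
P[7] = 2·(-127) - 3·(-137) - 21 = 136
P[8] = 2·136 - 3·(-127) - 24 = 629
P[9] = 2·629 - 3·136 - 27 = 823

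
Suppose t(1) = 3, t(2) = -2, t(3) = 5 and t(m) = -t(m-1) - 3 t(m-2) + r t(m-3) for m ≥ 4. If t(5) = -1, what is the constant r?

-3

t(4) = 1 + 3r
t(5) = -16 - 5r
So -16 - 5r = -1, giving r = -3.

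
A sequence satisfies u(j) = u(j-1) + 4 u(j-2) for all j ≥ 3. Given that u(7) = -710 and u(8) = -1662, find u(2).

Rearranging, u(j-2) = (u(j) - u(j-1)) / 4.
u(6) = (-1662 - (-710)) / 4 = -952/4 = -238
u(5) = (-710 - (-238)) / 4 = -472/4 = -118
u(4) = (-238 - (-118)) / 4 = -120/4 = -30
u(3) = (-118 - (-30)) / 4 = -88/4 = -22
u(2) = (-30 - (-22)) / 4 = -8/4 = -2

-2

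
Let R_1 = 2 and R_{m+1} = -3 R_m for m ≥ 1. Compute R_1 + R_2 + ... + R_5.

122

R_2 = -3*2 = -6
R_3 = -3*(-6) = 18
R_4 = -3*18 = -54
R_5 = -3*(-54) = 162
Sum = 2 + (-6) + 18 + (-54) + 162 = 122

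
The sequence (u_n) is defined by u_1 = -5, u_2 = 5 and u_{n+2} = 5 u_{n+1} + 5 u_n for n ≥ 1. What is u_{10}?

u_3 = 5*5 + 5*(-5) = 0
u_4 = 5*0 + 5*5 = 25
u_5 = 5*25 + 5*0 = 125
u_6 = 5*125 + 5*25 = 750
u_7 = 5*750 + 5*125 = 4375
u_8 = 5*4375 + 5*750 = 25625
u_9 = 5*25625 + 5*4375 = 150000
u_{10} = 5*150000 + 5*25625 = 878125

878125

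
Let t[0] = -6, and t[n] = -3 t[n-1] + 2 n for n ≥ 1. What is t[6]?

t[1] = -3*(-6) + 2 = 20
t[2] = -3*20 + 4 = -56
t[3] = -3*(-56) + 6 = 174
t[4] = -3*174 + 8 = -514
t[5] = -3*(-514) + 10 = 1552
t[6] = -3*1552 + 12 = -4644

-4644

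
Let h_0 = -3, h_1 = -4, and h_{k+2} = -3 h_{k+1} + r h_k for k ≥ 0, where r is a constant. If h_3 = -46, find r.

h_2 = 12 - 3r
h_3 = -36 + 5r
So -36 + 5r = -46, giving r = -2.

-2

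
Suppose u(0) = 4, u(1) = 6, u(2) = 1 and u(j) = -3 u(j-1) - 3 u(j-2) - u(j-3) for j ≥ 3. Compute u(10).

u(3) = -3·1 - 3·6 - 4 = -25
u(4) = -3·(-25) - 3·1 - 6 = 66
u(5) = -3·66 - 3·(-25) - 1 = -124
u(6) = -3·(-124) - 3·66 - (-25) = 199
u(7) = -3·199 - 3·(-124) - 66 = -291
u(8) = -3·(-291) - 3·199 - (-124) = 400
u(9) = -3·400 - 3·(-291) - 199 = -526
u(10) = -3·(-526) - 3·400 - (-291) = 669

669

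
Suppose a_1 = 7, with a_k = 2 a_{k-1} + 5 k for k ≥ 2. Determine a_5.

317

a_2 = 2(7) + 10 = 24
a_3 = 2(24) + 15 = 63
a_4 = 2(63) + 20 = 146
a_5 = 2(146) + 25 = 317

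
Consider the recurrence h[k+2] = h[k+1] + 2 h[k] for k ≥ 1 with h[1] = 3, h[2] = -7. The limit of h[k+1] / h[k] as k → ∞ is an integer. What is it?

2

The characteristic equation is r^2 - r - 2 = 0, which factors as (r - 2)(r + 1) = 0.
So the roots are 2 and -1. Since |2| > |-1| and the coefficient of 2^k is non-zero, the ratio tends to 2.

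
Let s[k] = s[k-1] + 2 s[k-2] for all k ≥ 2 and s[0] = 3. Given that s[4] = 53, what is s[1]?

7

Let s[1] = z.
s[2] = 6 + z
s[3] = 6 + 3z
s[4] = 18 + 5z
So 18 + 5z = 53, giving z = 7.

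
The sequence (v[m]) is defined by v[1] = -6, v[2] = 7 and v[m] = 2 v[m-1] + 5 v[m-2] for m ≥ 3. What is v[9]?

-7054

v[3] = 2*7 + 5*(-6) = -16
v[4] = 2*(-16) + 5*7 = 3
v[5] = 2*3 + 5*(-16) = -74
v[6] = 2*(-74) + 5*3 = -133
v[7] = 2*(-133) + 5*(-74) = -636
v[8] = 2*(-636) + 5*(-133) = -1937
v[9] = 2*(-1937) + 5*(-636) = -7054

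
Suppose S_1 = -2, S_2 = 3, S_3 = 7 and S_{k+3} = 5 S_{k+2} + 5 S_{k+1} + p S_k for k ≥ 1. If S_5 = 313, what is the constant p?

-4

S_4 = 50 - 2p
S_5 = 285 - 7p
So 285 - 7p = 313, giving p = -4.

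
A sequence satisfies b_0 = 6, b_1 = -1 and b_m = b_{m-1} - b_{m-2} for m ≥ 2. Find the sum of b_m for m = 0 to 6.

6

b_2 = (-1) - 6 = -7
b_3 = (-7) - (-1) = -6
b_4 = (-6) - (-7) = 1
b_5 = 1 - (-6) = 7
b_6 = 7 - 1 = 6
Sum = 6 + (-1) + (-7) + (-6) + 1 + 7 + 6 = 6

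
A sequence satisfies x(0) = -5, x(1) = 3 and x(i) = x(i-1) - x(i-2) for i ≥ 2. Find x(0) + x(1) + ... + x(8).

6

x(2) = 3 - (-5) = 8
x(3) = 8 - 3 = 5
x(4) = 5 - 8 = -3
x(5) = (-3) - 5 = -8
x(6) = (-8) - (-3) = -5
x(7) = (-5) - (-8) = 3
x(8) = 3 - (-5) = 8
Sum = (-5) + 3 + 8 + 5 + (-3) + (-8) + (-5) + 3 + 8 = 6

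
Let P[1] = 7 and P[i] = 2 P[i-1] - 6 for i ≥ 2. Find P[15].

16390

The fixed point is -6/(1 - 2) = 6, so P[i] - 6 = 2(P[i-1] - 6).
Hence P[i] = 1·2^{i-1} + 6.
P[15] = 1·2^{14} + 6 = 1·16384 + 6 = 16390.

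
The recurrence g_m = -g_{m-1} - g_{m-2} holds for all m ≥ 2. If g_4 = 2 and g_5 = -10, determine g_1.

2

Rearranging, g_{m-2} = -(g_m + g_{m-1}).
g_3 = -(-10 + 2) = 8
g_2 = -(2 + 8) = -10
g_1 = -(8 + (-10)) = 2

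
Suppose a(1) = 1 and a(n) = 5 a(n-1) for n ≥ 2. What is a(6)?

3125

a(2) = 5·1 = 5
a(3) = 5·5 = 25
a(4) = 5·25 = 125
a(5) = 5·125 = 625
a(6) = 5·625 = 3125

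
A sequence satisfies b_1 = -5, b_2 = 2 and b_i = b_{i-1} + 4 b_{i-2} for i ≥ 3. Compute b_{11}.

-17442

b_3 = 2 + 4·(-5) = -18
b_4 = (-18) + 4·2 = -10
b_5 = (-10) + 4·(-18) = -82
b_6 = (-82) + 4·(-10) = -122
b_7 = (-122) + 4·(-82) = -450
b_8 = (-450) + 4·(-122) = -938
b_9 = (-938) + 4·(-450) = -2738
b_{10} = (-2738) + 4·(-938) = -6490
b_{11} = (-6490) + 4·(-2738) = -17442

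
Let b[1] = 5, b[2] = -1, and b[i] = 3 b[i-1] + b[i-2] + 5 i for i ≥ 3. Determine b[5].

252

b[3] = 3(-1) + 5 + 15 = 17
b[4] = 3(17) + (-1) + 20 = 70
b[5] = 3(70) + 17 + 25 = 252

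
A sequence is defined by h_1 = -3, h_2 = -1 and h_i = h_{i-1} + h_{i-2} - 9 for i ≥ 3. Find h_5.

-45

h_3 = (-1) + (-3) - 9 = -13
h_4 = (-13) + (-1) - 9 = -23
h_5 = (-23) + (-13) - 9 = -45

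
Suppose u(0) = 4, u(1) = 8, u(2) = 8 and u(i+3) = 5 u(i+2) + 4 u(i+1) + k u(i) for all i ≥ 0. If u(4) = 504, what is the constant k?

u(3) = 72 + 4k
u(4) = 392 + 28k
So 392 + 28k = 504, giving k = 4.

4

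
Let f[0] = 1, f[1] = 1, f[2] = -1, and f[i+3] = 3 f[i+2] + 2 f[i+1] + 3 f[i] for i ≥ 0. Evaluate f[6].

f[3] = 3*(-1) + 2*1 + 3*1 = 2
f[4] = 3*2 + 2*(-1) + 3*1 = 7
f[5] = 3*7 + 2*2 + 3*(-1) = 22
f[6] = 3*22 + 2*7 + 3*2 = 86

86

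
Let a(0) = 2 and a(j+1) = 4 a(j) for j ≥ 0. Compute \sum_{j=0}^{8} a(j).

a(1) = 4·2 = 8
a(2) = 4·8 = 32
a(3) = 4·32 = 128
a(4) = 4·128 = 512
a(5) = 4·512 = 2048
a(6) = 4·2048 = 8192
a(7) = 4·8192 = 32768
a(8) = 4·32768 = 131072
Sum = 2 + 8 + 32 + 128 + 512 + 2048 + 8192 + 32768 + 131072 = 174762

174762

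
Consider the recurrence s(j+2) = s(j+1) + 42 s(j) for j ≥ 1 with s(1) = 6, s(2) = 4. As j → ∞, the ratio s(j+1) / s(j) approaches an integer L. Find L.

7

The characteristic equation is r^2 - r - 42 = 0, which factors as (r - 7)(r + 6) = 0.
So the roots are 7 and -6. Since |7| > |-6| and the coefficient of 7^j is non-zero, the ratio tends to 7.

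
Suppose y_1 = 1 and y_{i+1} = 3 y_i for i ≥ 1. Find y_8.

y_2 = 3·1 = 3
y_3 = 3·3 = 9
y_4 = 3·9 = 27
y_5 = 3·27 = 81
y_6 = 3·81 = 243
y_7 = 3·243 = 729
y_8 = 3·729 = 2187

2187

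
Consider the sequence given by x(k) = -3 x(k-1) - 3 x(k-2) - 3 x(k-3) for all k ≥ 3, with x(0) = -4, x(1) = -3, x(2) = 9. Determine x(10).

1053

x(3) = -3(9) - 3(-3) - 3(-4) = -6
x(4) = -3(-6) - 3(9) - 3(-3) = 0
x(5) = -3(0) - 3(-6) - 3(9) = -9
x(6) = -3(-9) - 3(0) - 3(-6) = 45
x(7) = -3(45) - 3(-9) - 3(0) = -108
x(8) = -3(-108) - 3(45) - 3(-9) = 216
x(9) = -3(216) - 3(-108) - 3(45) = -459
x(10) = -3(-459) - 3(216) - 3(-108) = 1053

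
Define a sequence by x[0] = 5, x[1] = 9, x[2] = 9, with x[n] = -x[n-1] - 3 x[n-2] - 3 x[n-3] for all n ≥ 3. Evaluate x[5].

129

x[3] = -9 - 3(9) - 3(5) = -51
x[4] = -(-51) - 3(9) - 3(9) = -3
x[5] = -(-3) - 3(-51) - 3(9) = 129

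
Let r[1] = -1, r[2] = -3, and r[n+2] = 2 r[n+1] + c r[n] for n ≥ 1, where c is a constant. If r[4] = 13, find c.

-5

r[3] = -6 - c
r[4] = -12 - 5c
So -12 - 5c = 13, giving c = -5.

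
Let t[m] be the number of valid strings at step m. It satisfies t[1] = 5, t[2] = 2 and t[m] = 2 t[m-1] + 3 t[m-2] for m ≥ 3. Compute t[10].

34442

t[3] = 2·2 + 3·5 = 19
t[4] = 2·19 + 3·2 = 44
t[5] = 2·44 + 3·19 = 145
t[6] = 2·145 + 3·44 = 422
t[7] = 2·422 + 3·145 = 1279
t[8] = 2·1279 + 3·422 = 3824
t[9] = 2·3824 + 3·1279 = 11485
t[10] = 2·11485 + 3·3824 = 34442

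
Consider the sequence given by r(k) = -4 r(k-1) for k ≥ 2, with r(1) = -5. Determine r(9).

-327680

r(2) = -4(-5) = 20
r(3) = -4(20) = -80
r(4) = -4(-80) = 320
r(5) = -4(320) = -1280
r(6) = -4(-1280) = 5120
r(7) = -4(5120) = -20480
r(8) = -4(-20480) = 81920
r(9) = -4(81920) = -327680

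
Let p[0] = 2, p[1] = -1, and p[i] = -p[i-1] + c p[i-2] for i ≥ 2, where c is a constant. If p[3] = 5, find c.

-2

p[2] = 1 + 2c
p[3] = -1 - 3c
So -1 - 3c = 5, giving c = -2.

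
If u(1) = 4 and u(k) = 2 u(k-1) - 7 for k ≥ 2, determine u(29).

The fixed point is -7/(1 - 2) = 7, so u(k) - 7 = 2(u(k-1) - 7).
Hence u(k) = -3·2^{k-1} + 7.
u(29) = -3·2^{28} + 7 = -3·268435456 + 7 = -805306361.

-805306361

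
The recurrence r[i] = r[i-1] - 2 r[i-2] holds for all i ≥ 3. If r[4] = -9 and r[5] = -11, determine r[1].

2

Rearranging, r[i-2] = (r[i] - r[i-1]) / -2.
r[3] = (-11 - (-9)) / -2 = -2/-2 = 1
r[2] = (-9 - 1) / -2 = -10/-2 = 5
r[1] = (1 - 5) / -2 = -4/-2 = 2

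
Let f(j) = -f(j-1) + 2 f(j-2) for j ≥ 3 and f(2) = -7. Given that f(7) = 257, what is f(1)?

5

Let f(1) = w.
f(3) = 7 + 2w
f(4) = -21 - 2w
f(5) = 35 + 6w
f(6) = -77 - 10w
f(7) = 147 + 22w
So 147 + 22w = 257, giving w = 5.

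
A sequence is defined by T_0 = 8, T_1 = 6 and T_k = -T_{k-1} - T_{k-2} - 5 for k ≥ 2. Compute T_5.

T_2 = -6 - 8 - 5 = -19
T_3 = -(-19) - 6 - 5 = 8
T_4 = -8 - (-19) - 5 = 6
T_5 = -6 - 8 - 5 = -19

-19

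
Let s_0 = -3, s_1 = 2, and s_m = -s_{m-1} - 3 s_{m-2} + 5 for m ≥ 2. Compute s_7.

-178

s_2 = -2 - 3·(-3) + 5 = 12
s_3 = -12 - 3·2 + 5 = -13
s_4 = -(-13) - 3·12 + 5 = -18
s_5 = -(-18) - 3·(-13) + 5 = 62
s_6 = -62 - 3·(-18) + 5 = -3
s_7 = -(-3) - 3·62 + 5 = -178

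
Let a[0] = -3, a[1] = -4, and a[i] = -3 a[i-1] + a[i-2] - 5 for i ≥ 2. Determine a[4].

62

a[2] = -3·(-4) + (-3) - 5 = 4
a[3] = -3·4 + (-4) - 5 = -21
a[4] = -3·(-21) + 4 - 5 = 62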